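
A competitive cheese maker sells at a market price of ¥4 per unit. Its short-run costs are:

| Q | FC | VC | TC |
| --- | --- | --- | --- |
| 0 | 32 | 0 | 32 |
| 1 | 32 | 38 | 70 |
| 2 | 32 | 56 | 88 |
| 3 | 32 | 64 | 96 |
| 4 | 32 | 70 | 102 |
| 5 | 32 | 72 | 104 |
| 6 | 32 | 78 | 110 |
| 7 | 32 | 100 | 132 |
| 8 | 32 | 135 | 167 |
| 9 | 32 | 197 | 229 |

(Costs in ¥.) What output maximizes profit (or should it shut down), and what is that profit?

Profit at each row (π = 4Q − TC): Q=0: -32; Q=1: -66; Q=2: -80; Q=3: -84; Q=4: -86; Q=5: -84; Q=6: -86; Q=7: -104; Q=8: -135; Q=9: -193.
Profit is highest at Q = 0. Equivalently, the lowest AVC in the table is 78/6 ≈ ¥13 at Q = 6, and P = ¥4 falls below it — price never covers variable cost, so the firm shuts down and loses only its fixed cost.

Q = 0 (shut down); profit = -¥32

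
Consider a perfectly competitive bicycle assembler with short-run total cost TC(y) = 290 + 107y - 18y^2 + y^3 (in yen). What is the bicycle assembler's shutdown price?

¥26 per unit

The shutdown price is the minimum of AVC. VC = 107y - 18y^2 + y^3, so AVC = 107 - 18y + y^2.
dAVC/dy = -18 + 2y = 0 gives y = 9. min AVC = 107 - 18·9 + 9^2 = 26.
The firm shuts down for any P below ¥26.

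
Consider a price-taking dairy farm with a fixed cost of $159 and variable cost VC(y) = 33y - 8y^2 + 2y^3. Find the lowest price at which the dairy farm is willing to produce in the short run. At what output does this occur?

$25 per unit, at y = 2

Short-run supply begins at min AVC. From VC = 33y - 8y^2 + 2y^3, AVC = 33 - 8y + 2y^2.
dAVC/dy = -8 + 4y = 0 gives y = 2. min AVC = 33 - 8·2 + 2·2^2 = 25.
For P < $25 the firm produces nothing.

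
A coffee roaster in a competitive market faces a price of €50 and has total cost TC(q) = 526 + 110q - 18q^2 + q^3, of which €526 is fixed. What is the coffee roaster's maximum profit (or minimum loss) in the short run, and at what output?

Profit = -€326 at q = 10

AVC = 110 - 18q + q^2; min AVC = €29 at q = 9. Since P = €50 ≥ min AVC, the firm produces.
With MC = 110 - 36q + 3q^2, P = MC on the upward-sloping part at q* = 10.
TR = 50·10 = 500. TC = 526 + 300 = 826. Profit = 500 − 826 = -€326.
By producing, the firm covers all variable cost plus €200 of fixed cost; shutting down would lose the full €526.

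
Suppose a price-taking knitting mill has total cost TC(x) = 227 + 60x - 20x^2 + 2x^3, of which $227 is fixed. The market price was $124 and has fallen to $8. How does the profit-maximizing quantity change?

AVC = 60 - 20x + 2x^2, minimized at x = 5 where min AVC = $10. MC = 60 - 40x + 6x^2.
With P = $124 above the shutdown price, P = MC gives x = 8.
At P = $8 < min AVC = $10, price no longer covers variable cost at any output, so the firm shuts down: x = 0.

Output falls from 8 to 0 (the firm shuts down)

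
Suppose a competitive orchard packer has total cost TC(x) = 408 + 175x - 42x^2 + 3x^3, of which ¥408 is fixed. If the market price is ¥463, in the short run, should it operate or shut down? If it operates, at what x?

Strip out fixed cost: VC = 175x - 42x^2 + 3x^3. Then AVC = 175 - 42x + 3x^2 and MC = 175 - 84x + 9x^2.
AVC is minimized where dAVC/dx = -42 + 6x = 0, at x = 7; min AVC = 175 - 42·7 + 3·7^2 = ¥28.
Since P = ¥463 ≥ min AVC = ¥28, price covers variable cost and the firm should produce.
P = MC gives -288 - 84x + 9x^2 = 0, with roots -8/3 and 12. Take the larger (rising MC): x* = 12.
Check: AVC at x = 12 is ¥103 ≤ P, so revenue covers variable cost.
Profit = P·x − TC = 463·12 − 1644 = ¥3912.

Produce at x = 12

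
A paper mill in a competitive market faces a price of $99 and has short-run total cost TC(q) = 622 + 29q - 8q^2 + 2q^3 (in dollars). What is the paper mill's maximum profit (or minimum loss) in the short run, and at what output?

Profit = -$322 at q = 5

AVC = 29 - 8q + 2q^2 has its minimum $21 at q = 2; price $99 clears that bar, so the firm operates.
MC = 29 - 16q + 6q^2. Setting P = MC and taking the root on the rising branch gives q* = 5.
TR = 99·5 = 495. TC = 622 + 195 = 817. Profit = 495 − 817 = -$322.
By producing, the firm covers all variable cost plus $300 of fixed cost; shutting down would lose the full $622.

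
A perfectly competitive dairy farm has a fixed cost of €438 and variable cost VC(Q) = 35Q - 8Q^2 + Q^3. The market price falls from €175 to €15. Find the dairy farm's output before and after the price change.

MC = 35 - 16Q + 3Q^2; the shutdown threshold is min AVC = €19 (at Q = 4).
With P = €175 above the shutdown price, P = MC gives Q = 10.
At P = €15 < min AVC = €19, price no longer covers variable cost at any output, so the firm shuts down: Q = 0.

Output falls from 10 to 0 (the firm shuts down)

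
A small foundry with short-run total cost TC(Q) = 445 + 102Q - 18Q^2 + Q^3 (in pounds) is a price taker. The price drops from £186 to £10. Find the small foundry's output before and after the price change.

Output falls from 14 to 0 (the firm shuts down)

MC = 102 - 36Q + 3Q^2; the shutdown threshold is min AVC = £21 (at Q = 9).
With P = £186 above the shutdown price, P = MC gives Q = 14.
At P = £10 < min AVC = £21, price no longer covers variable cost at any output, so the firm shuts down: Q = 0.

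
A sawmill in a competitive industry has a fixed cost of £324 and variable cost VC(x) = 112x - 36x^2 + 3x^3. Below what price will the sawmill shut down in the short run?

Short-run supply begins at min AVC. From VC = 112x - 36x^2 + 3x^3, AVC = 112 - 36x + 3x^2.
At the minimum of AVC, MC = AVC. MC = 112 - 72x + 9x^2; setting MC = AVC gives 6x^2 - 36x = 0, so x = 6. min AVC = 4.
So the shutdown price is £4.

£4 per unit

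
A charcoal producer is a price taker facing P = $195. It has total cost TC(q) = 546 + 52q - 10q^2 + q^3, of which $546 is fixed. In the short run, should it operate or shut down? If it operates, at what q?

Variable cost is VC = 52q - 10q^2 + q^3, so AVC = VC/q = 52 - 10q + q^2 and MC = dTC/dq = 52 - 20q + 3q^2.
AVC hits its minimum where MC = AVC, at q = 5, giving min AVC = 52 - 10·5 + 5^2 = $27.
Since P = $195 ≥ min AVC = $27, price covers variable cost and the firm should produce.
P = MC gives -143 - 20q + 3q^2 = 0, with roots -13/3 and 11. Take the larger (rising MC): q* = 11.
Check: AVC at q = 11 is $63 ≤ P, so revenue covers variable cost.
Profit = P·q − TC = 195·11 − 1239 = $906.

Produce at q = 11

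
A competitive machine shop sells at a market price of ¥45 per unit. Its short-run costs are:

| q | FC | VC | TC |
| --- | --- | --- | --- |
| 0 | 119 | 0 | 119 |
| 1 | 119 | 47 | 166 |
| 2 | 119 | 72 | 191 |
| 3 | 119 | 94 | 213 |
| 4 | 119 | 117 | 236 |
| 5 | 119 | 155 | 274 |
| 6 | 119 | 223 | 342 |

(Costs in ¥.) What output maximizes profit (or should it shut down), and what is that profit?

Tabulate TR − TC: q=0: -119; q=1: -121; q=2: -101; q=3: -78; q=4: -56; q=5: -49; q=6: -72.
Profit is maximized at q = 5. AVC there is 155/5 = ¥31 ≤ P, so producing beats shutting down (which would give -¥119).

q = 5; profit = -¥49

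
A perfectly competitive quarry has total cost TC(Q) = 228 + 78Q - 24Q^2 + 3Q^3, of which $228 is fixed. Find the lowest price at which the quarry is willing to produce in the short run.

Short-run supply begins at min AVC. From VC = 78Q - 24Q^2 + 3Q^3, AVC = 78 - 24Q + 3Q^2.
dAVC/dQ = -24 + 6Q = 0 gives Q = 4. min AVC = 78 - 24·4 + 3·4^2 = 30.
The firm shuts down for any P below $30.

$30 per unit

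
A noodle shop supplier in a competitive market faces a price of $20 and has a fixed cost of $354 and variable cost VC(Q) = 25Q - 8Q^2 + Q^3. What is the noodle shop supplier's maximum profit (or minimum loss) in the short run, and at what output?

Profit = -$304 at Q = 5

AVC = 25 - 8Q + Q^2; min AVC = $9 at Q = 4. Since P = $20 ≥ min AVC, the firm produces.
MC = 25 - 16Q + 3Q^2. Setting P = MC and taking the root on the rising branch gives Q* = 5.
TR = 20·5 = 100. TC = 354 + 50 = 404. Profit = 100 − 404 = -$304.
By producing, the firm covers all variable cost plus $50 of fixed cost; shutting down would lose the full $354.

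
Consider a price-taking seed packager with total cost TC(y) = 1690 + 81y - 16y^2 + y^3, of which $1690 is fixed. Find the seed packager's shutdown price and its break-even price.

Shutdown price = $17; break-even price = $172

Shutdown price = min AVC. AVC = 81 - 16y + y^2, with vertex at y = 8 and minimum $17.
ATC = 1690/y + 81 - 16y + y^2. Setting dATC/dy = −1690/y^2 − 16 + 2y = 0 gives y = 13 (since 2·13^3 − 16·13^2 = 1690).
min ATC = 1690/13 + 81 − 16·13 + 13^2 = $172. That is the break-even price.
For $17 ≤ P < $172 the firm produces at a loss; below $17 it shuts down.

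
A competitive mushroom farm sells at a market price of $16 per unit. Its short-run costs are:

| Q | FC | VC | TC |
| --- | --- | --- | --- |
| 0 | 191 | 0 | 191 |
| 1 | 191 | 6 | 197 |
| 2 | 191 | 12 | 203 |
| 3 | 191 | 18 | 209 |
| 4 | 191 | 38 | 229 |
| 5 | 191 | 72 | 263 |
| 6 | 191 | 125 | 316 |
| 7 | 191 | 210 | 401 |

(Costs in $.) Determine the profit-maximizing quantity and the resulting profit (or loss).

Q = 3; profit = -$161

Compute π = P·Q − TC at each output: Q=0: -191; Q=1: -181; Q=2: -171; Q=3: -161; Q=4: -165; Q=5: -183; Q=6: -220; Q=7: -289.
Profit is maximized at Q = 3. AVC there is 18/3 = $6 ≤ P, so producing beats shutting down (which would give -$191).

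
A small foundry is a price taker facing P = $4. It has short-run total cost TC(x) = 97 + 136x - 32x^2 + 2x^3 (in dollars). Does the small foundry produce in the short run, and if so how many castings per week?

From TC, MC = TC'(x) = 136 - 64x + 6x^2 and AVC = VC/x = 136 - 32x + 2x^2.
AVC hits its minimum where MC = AVC, at x = 8, giving min AVC = 136 - 32·8 + 2·8^2 = $8.
P = $4 lies below min AVC = $8; no output level covers variable cost.
Shutting down limits the loss to fixed cost, $97.

Shut down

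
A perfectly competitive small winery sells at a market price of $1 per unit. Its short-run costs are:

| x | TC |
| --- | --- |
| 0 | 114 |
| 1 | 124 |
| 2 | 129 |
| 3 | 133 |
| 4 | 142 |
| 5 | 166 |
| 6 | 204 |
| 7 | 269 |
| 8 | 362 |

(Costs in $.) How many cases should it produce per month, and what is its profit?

x = 0 (shut down); profit = -$114

Profit at each row (π = 1x − TC): x=0: -114; x=1: -123; x=2: -127; x=3: -130; x=4: -138; x=5: -161; x=6: -198; x=7: -262; x=8: -354.
Profit is highest at x = 0. Equivalently, the lowest AVC in the table is 19/3 ≈ $6.33 at x = 3, and P = $1 falls below it — price never covers variable cost, so the firm shuts down and loses only its fixed cost.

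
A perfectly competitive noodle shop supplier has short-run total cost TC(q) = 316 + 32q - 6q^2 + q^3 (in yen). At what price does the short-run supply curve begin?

The shutdown price is the minimum of AVC. VC = 32q - 6q^2 + q^3, so AVC = 32 - 6q + q^2.
dAVC/dq = -6 + 2q = 0 gives q = 3. min AVC = 32 - 6·3 + 3^2 = 23.
The firm shuts down for any P below ¥23.

¥23 per unit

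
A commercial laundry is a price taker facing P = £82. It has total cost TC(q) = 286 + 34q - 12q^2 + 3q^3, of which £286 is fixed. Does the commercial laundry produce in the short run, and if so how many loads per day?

Variable cost is VC = 34q - 12q^2 + 3q^3, so AVC = VC/q = 34 - 12q + 3q^2 and MC = dTC/dq = 34 - 24q + 9q^2.
The AVC parabola has its vertex at q = 12/6 = 2, where AVC = 34 - 12·2 + 3·2^2 = £22.
Because £82 ≥ £22, revenue can cover variable cost; the firm operates.
Set P = MC: 82 = 34 - 24q + 9q^2 → -48 - 24q + 9q^2 = 0. The roots are q = -4/3 and q = 4; the profit-maximizing output is on the rising part of MC, so q* = 4.
Check: AVC at q = 4 is £34 ≤ P, so revenue covers variable cost.
Profit = P·q − TC = 82·4 − 422 = -£94, a loss, but smaller than the £286 fixed cost the firm would lose by shutting down.

Produce at q = 4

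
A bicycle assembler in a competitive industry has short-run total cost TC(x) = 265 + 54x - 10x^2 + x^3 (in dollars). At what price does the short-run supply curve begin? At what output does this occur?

The shutdown price is the minimum of AVC. VC = 54x - 10x^2 + x^3, so AVC = 54 - 10x + x^2.
At the minimum of AVC, MC = AVC. MC = 54 - 20x + 3x^2; setting MC = AVC gives 2x^2 - 10x = 0, so x = 5. min AVC = 29.
So the shutdown price is $29.

$29 per unit, at x = 5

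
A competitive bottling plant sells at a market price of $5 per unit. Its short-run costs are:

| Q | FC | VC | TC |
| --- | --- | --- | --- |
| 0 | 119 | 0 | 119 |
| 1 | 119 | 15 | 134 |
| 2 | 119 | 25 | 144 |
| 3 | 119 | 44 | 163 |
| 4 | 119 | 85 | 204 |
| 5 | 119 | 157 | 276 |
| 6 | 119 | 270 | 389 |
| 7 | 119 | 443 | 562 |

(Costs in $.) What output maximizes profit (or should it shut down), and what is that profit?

Tabulate TR − TC: Q=0: -119; Q=1: -129; Q=2: -134; Q=3: -148; Q=4: -184; Q=5: -251; Q=6: -359; Q=7: -527.
Profit is highest at Q = 0. Equivalently, the lowest AVC in the table is 25/2 ≈ $12.50 at Q = 2, and P = $5 falls below it — price never covers variable cost, so the firm shuts down and loses only its fixed cost.

Q = 0 (shut down); profit = -$119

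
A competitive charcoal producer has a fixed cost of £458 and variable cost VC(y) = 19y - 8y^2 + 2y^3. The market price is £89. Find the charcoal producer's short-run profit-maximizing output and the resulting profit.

Profit = -£158 at y = 5

AVC = 19 - 8y + 2y^2 has its minimum £11 at y = 2; price £89 clears that bar, so the firm operates.
MC = 19 - 16y + 6y^2. Setting P = MC and taking the root on the rising branch gives y* = 5.
TR = 89·5 = 445. TC = 458 + 145 = 603. Profit = 445 − 603 = -£158.
Shutting down would mean losing the fixed cost of £458, so operating at a loss of £158 is better by £300.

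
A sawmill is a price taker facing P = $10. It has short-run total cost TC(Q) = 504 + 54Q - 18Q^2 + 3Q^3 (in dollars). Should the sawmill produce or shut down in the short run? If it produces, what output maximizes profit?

From TC, MC = TC'(Q) = 54 - 36Q + 9Q^2 and AVC = VC/Q = 54 - 18Q + 3Q^2.
AVC is minimized where dAVC/dQ = -18 + 6Q = 0, at Q = 3; min AVC = 54 - 18·3 + 3·3^2 = $27.
With P < min AVC ($10 < $27), every unit sold adds to the loss.
Shutting down limits the loss to fixed cost, $504.

Shut down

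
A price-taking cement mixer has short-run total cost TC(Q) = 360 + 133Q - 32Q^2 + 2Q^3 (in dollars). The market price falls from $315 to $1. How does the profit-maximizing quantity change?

Output falls from 13 to 0 (the firm shuts down)

AVC = 133 - 32Q + 2Q^2, minimized at Q = 8 where min AVC = $5. MC = 133 - 64Q + 6Q^2.
At P = $315 ≥ min AVC, set P = MC on the rising branch: Q = 13.
At P = $1 < min AVC = $5, price no longer covers variable cost at any output, so the firm shuts down: Q = 0.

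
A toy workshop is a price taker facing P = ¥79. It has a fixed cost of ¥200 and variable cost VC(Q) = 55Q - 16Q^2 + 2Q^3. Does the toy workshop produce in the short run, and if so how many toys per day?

Produce at Q = 6

From TC, MC = TC'(Q) = 55 - 32Q + 6Q^2 and AVC = VC/Q = 55 - 16Q + 2Q^2.
AVC hits its minimum where MC = AVC, at Q = 4, giving min AVC = 55 - 16·4 + 2·4^2 = ¥23.
P = ¥79 exceeds min AVC = ¥23, so the firm stays open.
Set P = MC: 79 = 55 - 32Q + 6Q^2 → -24 - 32Q + 6Q^2 = 0. The roots are Q = -2/3 and Q = 6; the profit-maximizing output is on the rising part of MC, so Q* = 6.
Check: AVC at Q = 6 is ¥31 ≤ P, so revenue covers variable cost.
Profit = P·Q − TC = 79·6 − 386 = ¥88.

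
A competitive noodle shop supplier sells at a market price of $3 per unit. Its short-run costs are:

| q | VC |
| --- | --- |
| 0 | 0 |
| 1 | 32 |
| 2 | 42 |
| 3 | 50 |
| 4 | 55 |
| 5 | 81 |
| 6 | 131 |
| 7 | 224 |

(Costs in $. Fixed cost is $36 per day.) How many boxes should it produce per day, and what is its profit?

Compute π = P·q − TC at each output: q=0: -36; q=1: -65; q=2: -72; q=3: -77; q=4: -79; q=5: -102; q=6: -149; q=7: -239.
Profit is highest at q = 0. Equivalently, the lowest AVC in the table is 55/4 ≈ $13.75 at q = 4, and P = $3 falls below it — price never covers variable cost, so the firm shuts down and loses only its fixed cost.

q = 0 (shut down); profit = -$36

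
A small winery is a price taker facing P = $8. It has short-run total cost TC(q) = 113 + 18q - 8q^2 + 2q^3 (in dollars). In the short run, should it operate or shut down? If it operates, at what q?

Shut down

Variable cost is VC = 18q - 8q^2 + 2q^3, so AVC = VC/q = 18 - 8q + 2q^2 and MC = dTC/dq = 18 - 16q + 6q^2.
The AVC parabola has its vertex at q = 8/4 = 2, where AVC = 18 - 8·2 + 2·2^2 = $10.
P = $8 lies below min AVC = $10; no output level covers variable cost.
The firm minimizes its loss by shutting down and losing only its fixed cost of $113.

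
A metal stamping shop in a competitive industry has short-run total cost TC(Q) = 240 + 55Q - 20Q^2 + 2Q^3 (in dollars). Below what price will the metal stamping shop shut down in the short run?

The firm shuts down when price falls below the minimum of average variable cost. AVC = VC/Q = 55 - 20Q + 2Q^2.
dAVC/dQ = -20 + 4Q = 0 gives Q = 5. min AVC = 55 - 20·5 + 2·5^2 = 5.
For P < $5 the firm produces nothing.

$5 per unit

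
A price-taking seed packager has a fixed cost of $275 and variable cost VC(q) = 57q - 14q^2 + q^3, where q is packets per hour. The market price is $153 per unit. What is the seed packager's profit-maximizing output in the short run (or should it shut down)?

From TC, MC = TC'(q) = 57 - 28q + 3q^2 and AVC = VC/q = 57 - 14q + q^2.
AVC hits its minimum where MC = AVC, at q = 7, giving min AVC = 57 - 14·7 + 7^2 = $8.
Since P = $153 ≥ min AVC = $8, price covers variable cost and the firm should produce.
Set P = MC: 153 = 57 - 28q + 3q^2 → -96 - 28q + 3q^2 = 0. The roots are q = -8/3 and q = 12; the profit-maximizing output is on the rising part of MC, so q* = 12.
Check: AVC at q = 12 is $33 ≤ P, so revenue covers variable cost.
Profit = P·q − TC = 153·12 − 671 = $1165.

Produce at q = 12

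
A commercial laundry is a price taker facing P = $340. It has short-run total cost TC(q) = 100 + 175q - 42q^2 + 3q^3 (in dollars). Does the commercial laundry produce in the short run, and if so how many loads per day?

Variable cost is VC = 175q - 42q^2 + 3q^3, so AVC = VC/q = 175 - 42q + 3q^2 and MC = dTC/dq = 175 - 84q + 9q^2.
The AVC parabola has its vertex at q = 42/6 = 7, where AVC = 175 - 42·7 + 3·7^2 = $28.
Since P = $340 ≥ min AVC = $28, price covers variable cost and the firm should produce.
P = MC gives -165 - 84q + 9q^2 = 0, with roots -5/3 and 11. Take the larger (rising MC): q* = 11.
Check: AVC at q = 11 is $76 ≤ P, so revenue covers variable cost.
Profit = P·q − TC = 340·11 − 936 = $2804.

Produce at q = 11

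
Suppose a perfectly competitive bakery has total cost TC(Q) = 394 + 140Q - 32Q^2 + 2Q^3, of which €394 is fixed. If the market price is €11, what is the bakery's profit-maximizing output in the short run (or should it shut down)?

Shut down

From TC, MC = TC'(Q) = 140 - 64Q + 6Q^2 and AVC = VC/Q = 140 - 32Q + 2Q^2.
The AVC parabola has its vertex at Q = 32/4 = 8, where AVC = 140 - 32·8 + 2·8^2 = €12.
With P < min AVC (€11 < €12), every unit sold adds to the loss.
Best response: produce nothing and absorb the €394 fixed cost.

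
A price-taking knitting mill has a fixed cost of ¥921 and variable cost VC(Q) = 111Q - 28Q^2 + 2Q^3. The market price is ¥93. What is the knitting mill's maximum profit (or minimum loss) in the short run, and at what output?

AVC = 111 - 28Q + 2Q^2 has its minimum ¥13 at Q = 7; price ¥93 clears that bar, so the firm operates.
With MC = 111 - 56Q + 6Q^2, P = MC on the upward-sloping part at Q* = 9.
TR = 93·9 = 837. TC = 921 + 189 = 1110. Profit = 837 − 1110 = -¥273.
Shutting down would mean losing the fixed cost of ¥921, so operating at a loss of ¥273 is better by ¥648.

Profit = -¥273 at Q = 9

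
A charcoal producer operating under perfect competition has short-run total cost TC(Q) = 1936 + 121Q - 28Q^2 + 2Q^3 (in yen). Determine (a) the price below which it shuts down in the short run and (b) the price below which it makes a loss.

AVC = 121 - 28Q + 2Q^2; minimized at Q = 7, giving min AVC = ¥23. That is the shutdown price.
ATC = 1936/Q + 121 - 28Q + 2Q^2. Setting dATC/dQ = −1936/Q^2 − 28 + 4Q = 0 gives Q = 11 (since 4·11^3 − 28·11^2 = 1936).
min ATC = 1936/11 + 121 − 28·11 + 2·11^2 = ¥231. That is the break-even price.
Between these two prices the firm operates at a loss; above ¥231 it earns a profit.

Shutdown price = ¥23; break-even price = ¥231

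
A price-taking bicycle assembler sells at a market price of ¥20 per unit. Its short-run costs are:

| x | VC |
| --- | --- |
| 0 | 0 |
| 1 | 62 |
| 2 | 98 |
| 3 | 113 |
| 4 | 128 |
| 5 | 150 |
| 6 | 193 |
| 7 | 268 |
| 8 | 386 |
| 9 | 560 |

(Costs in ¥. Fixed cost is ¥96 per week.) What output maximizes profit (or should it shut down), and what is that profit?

Compute π = P·x − TC at each output: x=0: -96; x=1: -138; x=2: -154; x=3: -149; x=4: -144; x=5: -146; x=6: -169; x=7: -224; x=8: -322; x=9: -476.
Profit is highest at x = 0. Equivalently, the lowest AVC in the table is 150/5 ≈ ¥30 at x = 5, and P = ¥20 falls below it — price never covers variable cost, so the firm shuts down and loses only its fixed cost.

x = 0 (shut down); profit = -¥96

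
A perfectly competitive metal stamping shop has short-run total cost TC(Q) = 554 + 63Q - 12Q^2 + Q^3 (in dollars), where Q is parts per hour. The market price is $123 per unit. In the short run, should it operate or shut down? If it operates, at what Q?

Variable cost is VC = 63Q - 12Q^2 + Q^3, so AVC = VC/Q = 63 - 12Q + Q^2 and MC = dTC/dQ = 63 - 24Q + 3Q^2.
AVC is minimized where dAVC/dQ = -12 + 2Q = 0, at Q = 6; min AVC = 63 - 12·6 + 6^2 = $27.
Since P = $123 ≥ min AVC = $27, price covers variable cost and the firm should produce.
Solving P = MC: -60 - 24Q + 3Q^2 = 0 ⇒ Q = -2 or 10. On the upward-sloping branch, Q* = 10.
Check: AVC at Q = 10 is $43 ≤ P, so revenue covers variable cost.
Profit = P·Q − TC = 123·10 − 984 = $246.

Produce at Q = 10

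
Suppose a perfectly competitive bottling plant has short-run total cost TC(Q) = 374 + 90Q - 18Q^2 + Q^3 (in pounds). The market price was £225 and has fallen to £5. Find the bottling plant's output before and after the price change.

Output falls from 15 to 0 (the firm shuts down)

MC = 90 - 36Q + 3Q^2; the shutdown threshold is min AVC = £9 (at Q = 9).
With P = £225 above the shutdown price, P = MC gives Q = 15.
At P = £5 < min AVC = £9, price no longer covers variable cost at any output, so the firm shuts down: Q = 0.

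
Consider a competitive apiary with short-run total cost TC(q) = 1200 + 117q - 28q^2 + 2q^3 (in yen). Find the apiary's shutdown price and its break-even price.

Shutdown price = ¥19; break-even price = ¥157

Shutdown price = min AVC. AVC = 117 - 28q + 2q^2, with vertex at q = 7 and minimum ¥19.
ATC = 1200/q + 117 - 28q + 2q^2. Setting dATC/dq = −1200/q^2 − 28 + 4q = 0 gives q = 10 (since 4·10^3 − 28·10^2 = 1200).
min ATC = 1200/10 + 117 − 28·10 + 2·10^2 = ¥157. That is the break-even price.
Between these two prices the firm operates at a loss; above ¥157 it earns a profit.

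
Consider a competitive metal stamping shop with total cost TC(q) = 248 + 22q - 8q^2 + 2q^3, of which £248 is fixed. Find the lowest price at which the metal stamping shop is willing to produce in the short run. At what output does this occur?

The firm shuts down when price falls below the minimum of average variable cost. AVC = VC/q = 22 - 8q + 2q^2.
dAVC/dq = -8 + 4q = 0 gives q = 2. min AVC = 22 - 8·2 + 2·2^2 = 14.
The firm shuts down for any P below £14.

£14 per unit, at q = 2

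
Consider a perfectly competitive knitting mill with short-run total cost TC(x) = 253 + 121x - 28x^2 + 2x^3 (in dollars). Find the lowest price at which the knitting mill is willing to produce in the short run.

$23 per unit

The shutdown price is the minimum of AVC. VC = 121x - 28x^2 + 2x^3, so AVC = 121 - 28x + 2x^2.
At the minimum of AVC, MC = AVC. MC = 121 - 56x + 6x^2; setting MC = AVC gives 4x^2 - 28x = 0, so x = 7. min AVC = 23.
For P < $23 the firm produces nothing.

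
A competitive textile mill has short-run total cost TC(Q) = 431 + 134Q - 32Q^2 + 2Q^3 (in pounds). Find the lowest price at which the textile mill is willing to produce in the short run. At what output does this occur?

£6 per unit, at Q = 8

The firm shuts down when price falls below the minimum of average variable cost. AVC = VC/Q = 134 - 32Q + 2Q^2.
dAVC/dQ = -32 + 4Q = 0 gives Q = 8. min AVC = 134 - 32·8 + 2·8^2 = 6.
So the shutdown price is £6.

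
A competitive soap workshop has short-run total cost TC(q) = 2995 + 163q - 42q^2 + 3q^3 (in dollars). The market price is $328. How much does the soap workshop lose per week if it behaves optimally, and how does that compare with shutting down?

Profit = -$91 at q = 11

AVC = 163 - 42q + 3q^2; min AVC = $16 at q = 7. Since P = $328 ≥ min AVC, the firm produces.
With MC = 163 - 84q + 9q^2, P = MC on the upward-sloping part at q* = 11.
TR = 328·11 = 3608. TC = 2995 + 704 = 3699. Profit = 3608 − 3699 = -$91.
By producing, the firm covers all variable cost plus $2904 of fixed cost; shutting down would lose the full $2995.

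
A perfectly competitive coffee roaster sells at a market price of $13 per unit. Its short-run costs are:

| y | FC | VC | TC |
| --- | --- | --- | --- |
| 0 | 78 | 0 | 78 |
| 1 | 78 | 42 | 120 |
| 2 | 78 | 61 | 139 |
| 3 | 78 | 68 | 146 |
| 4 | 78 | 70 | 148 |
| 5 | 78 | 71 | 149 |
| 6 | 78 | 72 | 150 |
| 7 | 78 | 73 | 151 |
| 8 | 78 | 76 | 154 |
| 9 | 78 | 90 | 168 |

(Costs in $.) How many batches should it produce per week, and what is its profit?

Tabulate TR − TC: y=0: -78; y=1: -107; y=2: -113; y=3: -107; y=4: -96; y=5: -84; y=6: -72; y=7: -60; y=8: -50; y=9: -51.
Profit is maximized at y = 8. AVC there is 76/8 = $9.50 ≤ P, so producing beats shutting down (which would give -$78).

y = 8; profit = -$50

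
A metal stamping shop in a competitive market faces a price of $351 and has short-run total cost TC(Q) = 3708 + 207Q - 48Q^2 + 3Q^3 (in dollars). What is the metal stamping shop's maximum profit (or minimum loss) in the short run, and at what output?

AVC = 207 - 48Q + 3Q^2 has its minimum $15 at Q = 8; price $351 clears that bar, so the firm operates.
With MC = 207 - 96Q + 9Q^2, P = MC on the upward-sloping part at Q* = 12.
TR = 351·12 = 4212. TC = 3708 + 756 = 4464. Profit = 4212 − 4464 = -$252.
By producing, the firm covers all variable cost plus $3456 of fixed cost; shutting down would lose the full $3708.

Profit = -$252 at Q = 12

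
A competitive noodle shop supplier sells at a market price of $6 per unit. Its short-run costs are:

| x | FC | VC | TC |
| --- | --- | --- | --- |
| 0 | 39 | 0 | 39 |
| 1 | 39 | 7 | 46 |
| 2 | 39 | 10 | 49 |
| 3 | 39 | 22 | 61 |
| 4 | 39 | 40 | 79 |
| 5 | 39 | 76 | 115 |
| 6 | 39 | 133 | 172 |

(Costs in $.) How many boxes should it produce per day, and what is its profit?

x = 2; profit = -$37

Tabulate TR − TC: x=0: -39; x=1: -40; x=2: -37; x=3: -43; x=4: -55; x=5: -85; x=6: -136.
Profit is maximized at x = 2. AVC there is 10/2 = $5 ≤ P, so producing beats shutting down (which would give -$39).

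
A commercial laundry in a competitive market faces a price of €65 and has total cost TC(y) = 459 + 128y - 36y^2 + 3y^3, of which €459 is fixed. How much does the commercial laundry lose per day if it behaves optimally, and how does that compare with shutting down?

AVC = 128 - 36y + 3y^2; min AVC = €20 at y = 6. Since P = €65 ≥ min AVC, the firm produces.
With MC = 128 - 72y + 9y^2, P = MC on the upward-sloping part at y* = 7.
TR = 65·7 = 455. TC = 459 + 161 = 620. Profit = 455 − 620 = -€165.
That loss of €165 beats the €459 the firm would lose by shutting down; producing recovers €294 of fixed cost.

Profit = -€165 at y = 7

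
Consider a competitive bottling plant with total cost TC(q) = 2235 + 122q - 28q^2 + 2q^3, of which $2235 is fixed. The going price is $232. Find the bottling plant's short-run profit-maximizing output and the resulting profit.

Profit = -$299 at q = 11

AVC = 122 - 28q + 2q^2 has its minimum $24 at q = 7; price $232 clears that bar, so the firm operates.
MC = 122 - 56q + 6q^2. Setting P = MC and taking the root on the rising branch gives q* = 11.
TR = 232·11 = 2552. TC = 2235 + 616 = 2851. Profit = 2552 − 2851 = -$299.
By producing, the firm covers all variable cost plus $1936 of fixed cost; shutting down would lose the full $2235.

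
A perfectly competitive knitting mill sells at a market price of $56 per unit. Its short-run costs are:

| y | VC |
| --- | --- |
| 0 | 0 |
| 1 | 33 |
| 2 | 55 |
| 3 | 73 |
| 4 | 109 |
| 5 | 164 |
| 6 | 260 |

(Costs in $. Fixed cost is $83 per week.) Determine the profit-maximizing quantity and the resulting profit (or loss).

y = 5; profit = $33

Compute π = P·y − TC at each output: y=0: -83; y=1: -60; y=2: -26; y=3: 12; y=4: 32; y=5: 33; y=6: -7.
Profit is maximized at y = 5. AVC there is 164/5 = $32.80 ≤ P, so producing beats shutting down (which would give -$83).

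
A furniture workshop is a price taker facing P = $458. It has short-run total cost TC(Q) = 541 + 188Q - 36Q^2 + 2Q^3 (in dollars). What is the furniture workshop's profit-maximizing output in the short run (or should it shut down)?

Variable cost is VC = 188Q - 36Q^2 + 2Q^3, so AVC = VC/Q = 188 - 36Q + 2Q^2 and MC = dTC/dQ = 188 - 72Q + 6Q^2.
AVC hits its minimum where MC = AVC, at Q = 9, giving min AVC = 188 - 36·9 + 2·9^2 = $26.
Because $458 ≥ $26, revenue can cover variable cost; the firm operates.
P = MC gives -270 - 72Q + 6Q^2 = 0, with roots -3 and 15. Take the larger (rising MC): Q* = 15.
Check: AVC at Q = 15 is $98 ≤ P, so revenue covers variable cost.
Profit = P·Q − TC = 458·15 − 2011 = $4859.

Produce at Q = 15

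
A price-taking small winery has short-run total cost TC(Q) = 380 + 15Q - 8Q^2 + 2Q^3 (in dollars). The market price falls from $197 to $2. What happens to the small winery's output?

Output falls from 7 to 0 (the firm shuts down)

AVC = 15 - 8Q + 2Q^2, minimized at Q = 2 where min AVC = $7. MC = 15 - 16Q + 6Q^2.
With P = $197 above the shutdown price, P = MC gives Q = 7.
At P = $2 < min AVC = $7, price no longer covers variable cost at any output, so the firm shuts down: Q = 0.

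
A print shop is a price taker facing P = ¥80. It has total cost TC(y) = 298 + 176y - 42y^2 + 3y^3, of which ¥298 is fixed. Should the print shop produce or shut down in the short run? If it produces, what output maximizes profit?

Strip out fixed cost: VC = 176y - 42y^2 + 3y^3. Then AVC = 176 - 42y + 3y^2 and MC = 176 - 84y + 9y^2.
AVC hits its minimum where MC = AVC, at y = 7, giving min AVC = 176 - 42·7 + 3·7^2 = ¥29.
Since P = ¥80 ≥ min AVC = ¥29, price covers variable cost and the firm should produce.
Solving P = MC: 96 - 84y + 9y^2 = 0 ⇒ y = 4/3 or 8. On the upward-sloping branch, y* = 8.
Check: AVC at y = 8 is ¥32 ≤ P, so revenue covers variable cost.
Profit = P·y − TC = 80·8 − 554 = ¥86.

Produce at y = 8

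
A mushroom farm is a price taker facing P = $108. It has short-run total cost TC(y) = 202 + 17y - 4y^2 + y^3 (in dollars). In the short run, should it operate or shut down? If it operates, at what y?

Variable cost is VC = 17y - 4y^2 + y^3, so AVC = VC/y = 17 - 4y + y^2 and MC = dTC/dy = 17 - 8y + 3y^2.
AVC is minimized where dAVC/dy = -4 + 2y = 0, at y = 2; min AVC = 17 - 4·2 + 2^2 = $13.
Since P = $108 ≥ min AVC = $13, price covers variable cost and the firm should produce.
Solving P = MC: -91 - 8y + 3y^2 = 0 ⇒ y = -13/3 or 7. On the upward-sloping branch, y* = 7.
Check: AVC at y = 7 is $38 ≤ P, so revenue covers variable cost.
Profit = P·y − TC = 108·7 − 468 = $288.

Produce at y = 7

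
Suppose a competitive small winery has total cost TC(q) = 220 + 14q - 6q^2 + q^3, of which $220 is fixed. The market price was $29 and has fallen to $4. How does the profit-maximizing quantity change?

Output falls from 5 to 0 (the firm shuts down)

MC = 14 - 12q + 3q^2; the shutdown threshold is min AVC = $5 (at q = 3).
At P = $29 ≥ min AVC, set P = MC on the rising branch: q = 5.
At P = $4 < min AVC = $5, price no longer covers variable cost at any output, so the firm shuts down: q = 0.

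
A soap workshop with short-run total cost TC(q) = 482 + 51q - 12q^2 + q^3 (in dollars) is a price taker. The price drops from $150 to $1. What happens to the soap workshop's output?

MC = 51 - 24q + 3q^2; the shutdown threshold is min AVC = $15 (at q = 6).
With P = $150 above the shutdown price, P = MC gives q = 11.
At P = $1 < min AVC = $15, price no longer covers variable cost at any output, so the firm shuts down: q = 0.

Output falls from 11 to 0 (the firm shuts down)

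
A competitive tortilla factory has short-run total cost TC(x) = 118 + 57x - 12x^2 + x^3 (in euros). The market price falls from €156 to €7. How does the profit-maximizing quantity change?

MC = 57 - 24x + 3x^2; the shutdown threshold is min AVC = €21 (at x = 6).
At P = €156 ≥ min AVC, set P = MC on the rising branch: x = 11.
At P = €7 < min AVC = €21, price no longer covers variable cost at any output, so the firm shuts down: x = 0.

Output falls from 11 to 0 (the firm shuts down)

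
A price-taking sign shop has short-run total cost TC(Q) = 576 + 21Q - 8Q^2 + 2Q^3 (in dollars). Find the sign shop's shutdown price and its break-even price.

AVC = 21 - 8Q + 2Q^2; minimized at Q = 2, giving min AVC = $13. That is the shutdown price.
ATC = 576/Q + 21 - 8Q + 2Q^2. Setting dATC/dQ = −576/Q^2 − 8 + 4Q = 0 gives Q = 6 (since 4·6^3 − 8·6^2 = 576).
min ATC = 576/6 + 21 − 8·6 + 2·6^2 = $141. That is the break-even price.
Between these two prices the firm operates at a loss; above $141 it earns a profit.

Shutdown price = $13; break-even price = $141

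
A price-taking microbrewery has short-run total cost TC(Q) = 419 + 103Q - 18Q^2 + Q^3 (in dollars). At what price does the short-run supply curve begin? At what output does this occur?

The shutdown price is the minimum of AVC. VC = 103Q - 18Q^2 + Q^3, so AVC = 103 - 18Q + Q^2.
At the minimum of AVC, MC = AVC. MC = 103 - 36Q + 3Q^2; setting MC = AVC gives 2Q^2 - 18Q = 0, so Q = 9. min AVC = 22.
The firm shuts down for any P below $22.

$22 per unit, at Q = 9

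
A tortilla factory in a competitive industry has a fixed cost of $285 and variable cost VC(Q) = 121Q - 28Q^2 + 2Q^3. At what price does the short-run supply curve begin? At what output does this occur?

Short-run supply begins at min AVC. From VC = 121Q - 28Q^2 + 2Q^3, AVC = 121 - 28Q + 2Q^2.
dAVC/dQ = -28 + 4Q = 0 gives Q = 7. min AVC = 121 - 28·7 + 2·7^2 = 23.
So the shutdown price is $23.

$23 per unit, at Q = 7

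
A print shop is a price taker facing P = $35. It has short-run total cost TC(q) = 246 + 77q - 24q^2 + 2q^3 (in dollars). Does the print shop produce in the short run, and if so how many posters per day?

From TC, MC = TC'(q) = 77 - 48q + 6q^2 and AVC = VC/q = 77 - 24q + 2q^2.
AVC is minimized where dAVC/dq = -24 + 4q = 0, at q = 6; min AVC = 77 - 24·6 + 2·6^2 = $5.
P = $35 exceeds min AVC = $5, so the firm stays open.
P = MC gives 42 - 48q + 6q^2 = 0, with roots 1 and 7. Take the larger (rising MC): q* = 7.
Check: AVC at q = 7 is $7 ≤ P, so revenue covers variable cost.
Profit = P·q − TC = 35·7 − 295 = -$50, a loss, but smaller than the $246 fixed cost the firm would lose by shutting down.

Produce at q = 7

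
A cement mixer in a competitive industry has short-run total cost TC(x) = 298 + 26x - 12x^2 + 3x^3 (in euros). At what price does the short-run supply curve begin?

The shutdown price is the minimum of AVC. VC = 26x - 12x^2 + 3x^3, so AVC = 26 - 12x + 3x^2.
At the minimum of AVC, MC = AVC. MC = 26 - 24x + 9x^2; setting MC = AVC gives 6x^2 - 12x = 0, so x = 2. min AVC = 14.
So the shutdown price is €14.

€14 per unit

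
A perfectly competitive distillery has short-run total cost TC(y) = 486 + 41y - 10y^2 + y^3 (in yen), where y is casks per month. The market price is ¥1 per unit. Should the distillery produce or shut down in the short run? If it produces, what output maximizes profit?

From TC, MC = TC'(y) = 41 - 20y + 3y^2 and AVC = VC/y = 41 - 10y + y^2.
AVC is minimized where dAVC/dy = -10 + 2y = 0, at y = 5; min AVC = 41 - 10·5 + 5^2 = ¥16.
P = ¥1 lies below min AVC = ¥16; no output level covers variable cost.
The firm minimizes its loss by shutting down and losing only its fixed cost of ¥486.

Shut down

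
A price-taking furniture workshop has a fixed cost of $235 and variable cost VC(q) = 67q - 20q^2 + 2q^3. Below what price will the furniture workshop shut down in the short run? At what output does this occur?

$17 per unit, at q = 5

Short-run supply begins at min AVC. From VC = 67q - 20q^2 + 2q^3, AVC = 67 - 20q + 2q^2.
At the minimum of AVC, MC = AVC. MC = 67 - 40q + 6q^2; setting MC = AVC gives 4q^2 - 20q = 0, so q = 5. min AVC = 17.
The firm shuts down for any P below $17.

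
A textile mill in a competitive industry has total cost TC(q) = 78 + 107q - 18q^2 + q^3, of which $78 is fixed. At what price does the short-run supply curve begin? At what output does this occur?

$26 per unit, at q = 9

The shutdown price is the minimum of AVC. VC = 107q - 18q^2 + q^3, so AVC = 107 - 18q + q^2.
dAVC/dq = -18 + 2q = 0 gives q = 9. min AVC = 107 - 18·9 + 9^2 = 26.
For P < $26 the firm produces nothing.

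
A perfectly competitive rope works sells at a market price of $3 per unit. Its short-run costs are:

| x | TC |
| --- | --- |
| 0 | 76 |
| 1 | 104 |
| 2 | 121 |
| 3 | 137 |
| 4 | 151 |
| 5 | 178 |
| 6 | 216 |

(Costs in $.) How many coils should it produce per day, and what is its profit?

x = 0 (shut down); profit = -$76

Tabulate TR − TC: x=0: -76; x=1: -101; x=2: -115; x=3: -128; x=4: -139; x=5: -163; x=6: -198.
Profit is highest at x = 0. Equivalently, the lowest AVC in the table is 75/4 ≈ $18.75 at x = 4, and P = $3 falls below it — price never covers variable cost, so the firm shuts down and loses only its fixed cost.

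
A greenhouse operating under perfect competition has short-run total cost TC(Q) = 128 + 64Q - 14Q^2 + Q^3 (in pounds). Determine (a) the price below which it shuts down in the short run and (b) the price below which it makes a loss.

Shutdown price = £15; break-even price = £32

Shutdown price = min AVC. AVC = 64 - 14Q + Q^2, with vertex at Q = 7 and minimum £15.
ATC = 128/Q + 64 - 14Q + Q^2. Setting dATC/dQ = −128/Q^2 − 14 + 2Q = 0 gives Q = 8 (since 2·8^3 − 14·8^2 = 128).
min ATC = 128/8 + 64 − 14·8 + 8^2 = £32. That is the break-even price.
Between these two prices the firm operates at a loss; above £32 it earns a profit.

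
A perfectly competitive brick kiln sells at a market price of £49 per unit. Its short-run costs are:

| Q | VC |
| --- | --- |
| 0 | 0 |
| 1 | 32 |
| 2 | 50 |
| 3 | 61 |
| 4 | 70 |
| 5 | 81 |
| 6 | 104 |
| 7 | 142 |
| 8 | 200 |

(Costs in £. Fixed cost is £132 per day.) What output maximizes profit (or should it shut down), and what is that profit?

Q = 7; profit = £69

Compute π = P·Q − TC at each output: Q=0: -132; Q=1: -115; Q=2: -84; Q=3: -46; Q=4: -6; Q=5: 32; Q=6: 58; Q=7: 69; Q=8: 60.
Profit is maximized at Q = 7. AVC there is 142/7 = £20.29 ≤ P, so producing beats shutting down (which would give -£132).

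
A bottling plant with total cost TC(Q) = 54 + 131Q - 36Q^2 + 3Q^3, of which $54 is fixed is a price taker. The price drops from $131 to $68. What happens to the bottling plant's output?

AVC = 131 - 36Q + 3Q^2, minimized at Q = 6 where min AVC = $23. MC = 131 - 72Q + 9Q^2.
At P = $131 ≥ min AVC, set P = MC on the rising branch: Q = 8.
At P = $68 ≥ min AVC, set P = MC: Q = 7. The firm stays open but cuts output.

Output falls from 8 to 7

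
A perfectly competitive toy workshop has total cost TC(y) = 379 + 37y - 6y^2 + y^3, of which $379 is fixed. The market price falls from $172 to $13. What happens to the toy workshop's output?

Output falls from 9 to 0 (the firm shuts down)

MC = 37 - 12y + 3y^2; the shutdown threshold is min AVC = $28 (at y = 3).
At P = $172 ≥ min AVC, set P = MC on the rising branch: y = 9.
At P = $13 < min AVC = $28, price no longer covers variable cost at any output, so the firm shuts down: y = 0.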